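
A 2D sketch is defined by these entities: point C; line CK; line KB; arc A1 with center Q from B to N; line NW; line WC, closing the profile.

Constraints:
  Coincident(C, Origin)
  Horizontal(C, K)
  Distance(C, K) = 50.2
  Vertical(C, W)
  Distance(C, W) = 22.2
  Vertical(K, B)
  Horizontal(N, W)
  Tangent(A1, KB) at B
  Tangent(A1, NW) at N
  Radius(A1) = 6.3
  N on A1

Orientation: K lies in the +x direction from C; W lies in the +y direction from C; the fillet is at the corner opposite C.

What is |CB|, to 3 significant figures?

52.7

The virtual corner opposite C is at (50.2, 22.2). Tangency of A1 to KB means the radius QB is perpendicular to KB and the tangent condition forces QN to be normal to NW, with radius 6.3, so the center Q sits 6.3 in from both sides at Q = (43.9, 15.9). That places the tangent points at B = (50.2, 15.9) on KB and N = (43.9, 22.2) on NW. Then |CB| = |B − C| = 52.7.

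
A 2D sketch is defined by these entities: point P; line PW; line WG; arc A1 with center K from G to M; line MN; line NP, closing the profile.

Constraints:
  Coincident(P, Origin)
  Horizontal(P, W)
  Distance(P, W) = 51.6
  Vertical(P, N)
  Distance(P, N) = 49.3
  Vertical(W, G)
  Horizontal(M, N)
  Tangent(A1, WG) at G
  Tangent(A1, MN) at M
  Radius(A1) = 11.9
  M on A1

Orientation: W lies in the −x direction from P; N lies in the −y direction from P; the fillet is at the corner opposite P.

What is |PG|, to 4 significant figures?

63.73

P is at the origin; P and W share the same y with |PW| = 51.6 and W on the −x side, so W = (-51.60, 0.000). P and N share the same x with |PN| = 49.3 and N on the −y side, so N = (0.000, -49.30). The virtual corner opposite P is at (-51.60, -49.30). The tangent condition forces KG to be normal to WG and the tangent condition forces KM to be normal to MN, with radius 11.9, so the center K sits 11.9 in from both sides at K = (-39.70, -37.40). That places the tangent points at G = (-51.60, -37.40) on WG and M = (-39.70, -49.30) on MN. Then |PG| = |G − P| = 63.73.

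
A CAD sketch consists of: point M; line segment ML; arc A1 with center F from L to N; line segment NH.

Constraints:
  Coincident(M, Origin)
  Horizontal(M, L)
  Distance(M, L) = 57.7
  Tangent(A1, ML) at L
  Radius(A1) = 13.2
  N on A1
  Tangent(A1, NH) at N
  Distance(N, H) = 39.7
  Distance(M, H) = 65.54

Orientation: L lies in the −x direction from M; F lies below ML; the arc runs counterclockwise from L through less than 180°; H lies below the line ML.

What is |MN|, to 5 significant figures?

70.973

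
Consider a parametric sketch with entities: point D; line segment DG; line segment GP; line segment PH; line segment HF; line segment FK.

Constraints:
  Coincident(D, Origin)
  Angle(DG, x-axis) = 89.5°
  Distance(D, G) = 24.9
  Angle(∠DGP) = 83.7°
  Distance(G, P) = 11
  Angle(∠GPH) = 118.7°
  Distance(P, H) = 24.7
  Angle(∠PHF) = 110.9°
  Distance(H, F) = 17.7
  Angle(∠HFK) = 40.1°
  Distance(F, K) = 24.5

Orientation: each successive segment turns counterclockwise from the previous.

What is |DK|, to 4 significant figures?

16.62

D is at the origin; DG runs at 89.5° with length 24.9, so G = (0.2173, 24.90). ∠DGP = 83.7° gives GP at -174.2° from the x-axis; with |GP| = 11.0, P = (-10.73, 23.79). ∠GPH = 118.7° gives PH at -112.9° from the x-axis; with |PH| = 24.7, H = (-20.34, 1.034). ∠PHF = 110.9° gives HF at -43.80° from the x-axis; with |HF| = 17.7, F = (-7.563, -11.22). ∠HFK = 40.1° gives FK at 96.10° from the x-axis; with |FK| = 24.5, K = (-10.17, 13.14). Then |DK| = |K − D| = 16.62.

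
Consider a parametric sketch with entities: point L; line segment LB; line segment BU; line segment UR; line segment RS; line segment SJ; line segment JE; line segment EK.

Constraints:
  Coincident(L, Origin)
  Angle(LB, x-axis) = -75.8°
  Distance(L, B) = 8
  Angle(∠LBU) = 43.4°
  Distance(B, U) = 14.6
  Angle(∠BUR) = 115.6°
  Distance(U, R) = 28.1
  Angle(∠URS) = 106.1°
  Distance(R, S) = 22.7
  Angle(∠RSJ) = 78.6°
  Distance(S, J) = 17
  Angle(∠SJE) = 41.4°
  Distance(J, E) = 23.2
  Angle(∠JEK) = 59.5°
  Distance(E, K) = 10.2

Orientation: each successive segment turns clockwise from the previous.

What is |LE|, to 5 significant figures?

32.603

∠RSJ = 78.6° gives SJ at -92.100° from the x-axis; with |SJ| = 17.0, J = (14.741, 14.650). ∠SJE = 41.4° gives JE at 129.30° from the x-axis; with |JE| = 23.2, E = (0.046668, 32.603). Then |LE| = |E − L| = 32.603.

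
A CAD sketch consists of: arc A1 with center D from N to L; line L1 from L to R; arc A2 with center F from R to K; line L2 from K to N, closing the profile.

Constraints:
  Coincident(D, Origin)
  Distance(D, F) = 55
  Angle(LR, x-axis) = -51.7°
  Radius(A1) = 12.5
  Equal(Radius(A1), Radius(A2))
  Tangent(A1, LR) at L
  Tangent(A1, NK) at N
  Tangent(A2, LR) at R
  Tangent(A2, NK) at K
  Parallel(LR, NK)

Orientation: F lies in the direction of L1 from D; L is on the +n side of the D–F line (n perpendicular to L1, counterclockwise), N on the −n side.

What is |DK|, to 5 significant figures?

56.403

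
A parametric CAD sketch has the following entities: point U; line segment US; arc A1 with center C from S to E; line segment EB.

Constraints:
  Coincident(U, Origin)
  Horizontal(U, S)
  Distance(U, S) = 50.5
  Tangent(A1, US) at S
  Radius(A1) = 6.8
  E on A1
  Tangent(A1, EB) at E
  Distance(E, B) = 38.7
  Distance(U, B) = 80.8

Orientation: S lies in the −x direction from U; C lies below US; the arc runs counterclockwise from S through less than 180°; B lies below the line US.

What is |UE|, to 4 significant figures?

57.12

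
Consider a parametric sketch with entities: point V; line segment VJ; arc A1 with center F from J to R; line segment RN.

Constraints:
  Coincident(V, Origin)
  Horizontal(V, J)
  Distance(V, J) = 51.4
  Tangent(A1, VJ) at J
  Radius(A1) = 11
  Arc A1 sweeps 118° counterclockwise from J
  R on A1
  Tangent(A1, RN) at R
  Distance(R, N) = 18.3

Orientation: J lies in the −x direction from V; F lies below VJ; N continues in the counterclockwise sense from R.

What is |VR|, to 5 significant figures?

63.214

V is at the origin; VJ is horizontal with |VJ| = 51.4 and J on the −x side, so J = (-51.400, 0.0000). Since A1 is tangent to VJ there, FJ ⟂ VJ, so F = J + (0, -11) = (-51.400, -11.000). On A1, J sits at bearing 90° from F; a 118° counterclockwise sweep puts R at bearing 208°, so R = F + 11.0·(cos 208°, sin 208°) = (-61.112, -16.164). Then |VR| = |R − V| = 63.214.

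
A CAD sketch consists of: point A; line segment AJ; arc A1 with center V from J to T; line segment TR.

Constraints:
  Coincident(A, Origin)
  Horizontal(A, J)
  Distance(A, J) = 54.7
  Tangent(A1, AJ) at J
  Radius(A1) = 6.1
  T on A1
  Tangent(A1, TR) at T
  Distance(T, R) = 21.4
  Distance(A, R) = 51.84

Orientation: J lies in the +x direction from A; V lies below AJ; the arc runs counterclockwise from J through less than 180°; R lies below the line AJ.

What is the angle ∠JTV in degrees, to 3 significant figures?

50.2°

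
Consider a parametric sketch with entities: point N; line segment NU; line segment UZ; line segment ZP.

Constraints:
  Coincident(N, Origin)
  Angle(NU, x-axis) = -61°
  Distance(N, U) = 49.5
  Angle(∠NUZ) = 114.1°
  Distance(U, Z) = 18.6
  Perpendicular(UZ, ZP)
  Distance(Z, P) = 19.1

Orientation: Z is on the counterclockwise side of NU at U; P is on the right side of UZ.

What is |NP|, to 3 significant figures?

75.1

N is at the origin; NU runs at -61.0° with length 49.5, so U = 49.5·(cos -61.0°, sin -61.0°) = (24.0, -43.3). ∠NUZ = 114.1°, so UZ runs at -61.0° + (180° − 114.1°) = 4.90° from the x-axis; with |UZ| = 18.6, Z = U + 18.6·(cos 4.90°, sin 4.90°) = (42.5, -41.7). The perpendicularity gives ZP at right angles to UZ; with |ZP| = 19.1 on the right of UZ, P = Z + 19.1·(0.0854, -0.996) = (44.2, -60.7). Then |NP| = |P − N| = 75.1.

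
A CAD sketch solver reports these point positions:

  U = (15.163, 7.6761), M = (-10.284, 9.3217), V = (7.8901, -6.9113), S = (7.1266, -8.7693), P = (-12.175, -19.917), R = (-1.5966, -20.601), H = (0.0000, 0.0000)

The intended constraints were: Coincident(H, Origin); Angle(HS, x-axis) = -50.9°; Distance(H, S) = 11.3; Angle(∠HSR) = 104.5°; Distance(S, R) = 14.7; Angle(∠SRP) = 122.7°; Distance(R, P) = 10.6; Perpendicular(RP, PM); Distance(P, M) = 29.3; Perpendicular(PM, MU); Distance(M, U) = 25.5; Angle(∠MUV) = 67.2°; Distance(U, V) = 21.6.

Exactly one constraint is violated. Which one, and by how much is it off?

Distance(U, V) = 21.6 — off by 5.30.

H = (0.00, 0.00) ✓; HS at -50.90° ✓; |HS| = 11.30 ✓; ∠HSR = 104.5° ✓; |SR| = 14.70 ✓; ∠SRP = 122.7° ✓; |RP| = 10.60 ✓; ∠(RP, PM) = 90.00° ✓; |PM| = 29.30 ✓; ∠(PM, MU) = 90.00° ✓; |MU| = 25.50 ✓; ∠MUV = 67.20° ✓; |UV| = 16.30 ✗.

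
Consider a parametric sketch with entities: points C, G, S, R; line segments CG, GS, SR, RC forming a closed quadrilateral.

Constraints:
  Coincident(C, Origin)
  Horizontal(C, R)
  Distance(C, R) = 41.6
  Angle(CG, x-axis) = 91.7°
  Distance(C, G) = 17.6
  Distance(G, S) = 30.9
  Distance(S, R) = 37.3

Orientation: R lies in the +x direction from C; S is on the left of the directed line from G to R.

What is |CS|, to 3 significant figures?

42.5

C is at the origin; CR is horizontal with |CR| = 41.6 and R in +x, so R = (41.6, 0). CG runs at 91.7° with |CG| = 17.6, so G = (-0.522, 17.6). S is determined by |GS| = 30.9 and |SR| = 37.3 together: it lies at the intersection of circle(G, 30.9) and circle(R, 37.3). With |GR| = 45.6, the foot of the radical line on GR is 18.0 from G and the perpendicular offset is √(30.9² − 18.0²) = 25.1. Taking the left-of-GR solution: S = (25.8, 33.8).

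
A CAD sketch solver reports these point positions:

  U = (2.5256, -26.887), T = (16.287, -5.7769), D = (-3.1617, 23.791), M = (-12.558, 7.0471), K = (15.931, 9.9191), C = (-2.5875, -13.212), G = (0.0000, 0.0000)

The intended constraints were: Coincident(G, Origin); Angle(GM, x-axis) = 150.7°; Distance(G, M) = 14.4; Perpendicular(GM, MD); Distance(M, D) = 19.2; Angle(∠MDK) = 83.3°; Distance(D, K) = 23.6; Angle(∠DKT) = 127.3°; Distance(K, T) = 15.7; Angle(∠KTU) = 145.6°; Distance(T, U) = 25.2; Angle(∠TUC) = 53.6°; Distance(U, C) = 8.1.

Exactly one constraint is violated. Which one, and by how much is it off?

Distance(U, C) = 8.1 — off by 6.50.

G = (0.00, 0.00) ✓; GM at 150.7° ✓; |GM| = 14.40 ✓; ∠(GM, MD) = 90.00° ✓; |MD| = 19.20 ✓; ∠MDK = 83.30° ✓; |DK| = 23.60 ✓; ∠DKT = 127.3° ✓; |KT| = 15.70 ✓; ∠KTU = 145.6° ✓; |TU| = 25.20 ✓; ∠TUC = 53.60° ✓; |UC| = 14.60 ✗.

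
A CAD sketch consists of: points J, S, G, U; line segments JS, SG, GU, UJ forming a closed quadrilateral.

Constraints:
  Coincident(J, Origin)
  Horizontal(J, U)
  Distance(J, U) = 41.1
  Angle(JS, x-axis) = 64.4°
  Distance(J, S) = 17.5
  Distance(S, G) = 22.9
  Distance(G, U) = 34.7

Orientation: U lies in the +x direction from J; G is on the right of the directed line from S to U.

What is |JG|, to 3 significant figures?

10.1

Checks: |SG| = 22.90 ✓; |GU| = 34.70 ✓.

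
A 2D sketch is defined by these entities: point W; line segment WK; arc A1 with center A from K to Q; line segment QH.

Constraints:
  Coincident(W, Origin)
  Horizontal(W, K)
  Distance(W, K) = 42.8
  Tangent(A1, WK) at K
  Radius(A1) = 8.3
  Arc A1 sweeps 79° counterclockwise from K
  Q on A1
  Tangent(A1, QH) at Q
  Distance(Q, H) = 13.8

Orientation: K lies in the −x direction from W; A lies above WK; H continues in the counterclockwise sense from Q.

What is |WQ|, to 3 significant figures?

35.3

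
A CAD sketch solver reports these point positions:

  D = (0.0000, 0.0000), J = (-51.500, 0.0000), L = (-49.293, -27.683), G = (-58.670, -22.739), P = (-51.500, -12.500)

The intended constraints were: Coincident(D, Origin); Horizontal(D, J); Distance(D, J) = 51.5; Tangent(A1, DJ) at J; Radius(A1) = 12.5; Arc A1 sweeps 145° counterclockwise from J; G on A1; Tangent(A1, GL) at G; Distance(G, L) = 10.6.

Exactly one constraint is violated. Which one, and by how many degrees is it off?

Tangent(A1, GL) at G — off by 7.20°.

D = (0.00, 0.00) ✓; D.y = 0.00, J.y = 0.00 ✓; |DJ| = 51.50 ✓; ∠(PJ, JD) = 90.00° ✓; |PJ| = 12.50 ✓; bearing(P→G) − bearing(P→J) = 145.0° ✓; |PG| = 12.50 ✓; ∠(PG, GL) = 82.80° ✗; |GL| = 10.60 ✓.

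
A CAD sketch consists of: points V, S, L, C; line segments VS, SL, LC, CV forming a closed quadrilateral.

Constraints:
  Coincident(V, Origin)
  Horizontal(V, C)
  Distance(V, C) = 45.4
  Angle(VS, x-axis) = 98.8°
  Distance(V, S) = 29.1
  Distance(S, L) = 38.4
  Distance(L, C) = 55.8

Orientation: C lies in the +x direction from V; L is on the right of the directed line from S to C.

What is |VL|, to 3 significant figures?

13.4

Checks: |SL| = 38.40 ✓; |LC| = 55.80 ✓.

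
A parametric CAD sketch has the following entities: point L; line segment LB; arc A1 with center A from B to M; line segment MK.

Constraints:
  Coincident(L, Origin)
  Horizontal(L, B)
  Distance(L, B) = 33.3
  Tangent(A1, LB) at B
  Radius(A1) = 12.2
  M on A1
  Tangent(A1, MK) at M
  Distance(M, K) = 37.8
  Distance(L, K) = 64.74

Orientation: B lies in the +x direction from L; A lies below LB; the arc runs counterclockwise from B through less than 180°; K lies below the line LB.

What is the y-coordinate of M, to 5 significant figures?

-17.650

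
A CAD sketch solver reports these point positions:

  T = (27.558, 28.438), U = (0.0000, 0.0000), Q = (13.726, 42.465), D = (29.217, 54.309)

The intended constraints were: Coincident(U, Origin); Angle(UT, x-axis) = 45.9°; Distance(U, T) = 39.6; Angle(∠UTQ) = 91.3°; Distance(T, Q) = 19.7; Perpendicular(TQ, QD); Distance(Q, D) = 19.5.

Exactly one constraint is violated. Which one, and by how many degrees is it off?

Perpendicular(TQ, QD) — off by 7.20°.

U = (0.00, 0.00) ✓; UT at 45.90° ✓; |UT| = 39.60 ✓; ∠UTQ = 91.30° ✓; |TQ| = 19.70 ✓; ∠(TQ, QD) = 97.20° ✗; |QD| = 19.50 ✓.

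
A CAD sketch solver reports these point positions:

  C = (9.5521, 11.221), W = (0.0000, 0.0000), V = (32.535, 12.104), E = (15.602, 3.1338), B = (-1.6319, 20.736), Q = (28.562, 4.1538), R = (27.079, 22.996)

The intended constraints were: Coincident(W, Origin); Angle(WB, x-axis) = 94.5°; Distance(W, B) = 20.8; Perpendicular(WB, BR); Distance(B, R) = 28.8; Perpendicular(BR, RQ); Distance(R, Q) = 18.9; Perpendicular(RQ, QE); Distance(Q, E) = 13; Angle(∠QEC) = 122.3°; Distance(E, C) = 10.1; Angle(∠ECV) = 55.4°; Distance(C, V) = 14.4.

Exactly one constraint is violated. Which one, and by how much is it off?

Distance(C, V) = 14.4 — off by 8.60.

W = (0.00, 0.00) ✓; WB at 94.50° ✓; |WB| = 20.80 ✓; ∠(WB, BR) = 90.00° ✓; |BR| = 28.80 ✓; ∠(BR, RQ) = 90.00° ✓; |RQ| = 18.90 ✓; ∠(RQ, QE) = 90.00° ✓; |QE| = 13.00 ✓; ∠QEC = 122.3° ✓; |EC| = 10.10 ✓; ∠ECV = 55.40° ✓; |CV| = 23.00 ✗.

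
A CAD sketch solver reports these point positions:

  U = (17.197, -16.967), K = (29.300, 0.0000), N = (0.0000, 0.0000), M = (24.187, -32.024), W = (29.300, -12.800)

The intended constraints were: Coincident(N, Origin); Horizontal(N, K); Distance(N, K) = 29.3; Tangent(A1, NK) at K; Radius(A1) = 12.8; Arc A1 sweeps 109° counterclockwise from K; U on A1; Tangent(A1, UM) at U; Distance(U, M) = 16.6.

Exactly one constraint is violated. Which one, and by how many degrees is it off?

Tangent(A1, UM) at U — off by 5.90°.

N = (0.00, 0.00) ✓; N.y = 0.00, K.y = 0.00 ✓; |NK| = 29.30 ✓; ∠(WK, KN) = 90.00° ✓; |WK| = 12.80 ✓; bearing(W→U) − bearing(W→K) = 109.0° ✓; |WU| = 12.80 ✓; ∠(WU, UM) = 84.10° ✗; |UM| = 16.60 ✓.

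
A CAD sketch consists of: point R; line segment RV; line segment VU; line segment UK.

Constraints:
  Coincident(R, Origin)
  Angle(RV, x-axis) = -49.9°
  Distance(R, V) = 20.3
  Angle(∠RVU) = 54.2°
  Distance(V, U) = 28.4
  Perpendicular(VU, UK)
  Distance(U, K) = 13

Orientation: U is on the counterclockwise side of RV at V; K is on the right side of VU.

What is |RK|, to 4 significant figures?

33.78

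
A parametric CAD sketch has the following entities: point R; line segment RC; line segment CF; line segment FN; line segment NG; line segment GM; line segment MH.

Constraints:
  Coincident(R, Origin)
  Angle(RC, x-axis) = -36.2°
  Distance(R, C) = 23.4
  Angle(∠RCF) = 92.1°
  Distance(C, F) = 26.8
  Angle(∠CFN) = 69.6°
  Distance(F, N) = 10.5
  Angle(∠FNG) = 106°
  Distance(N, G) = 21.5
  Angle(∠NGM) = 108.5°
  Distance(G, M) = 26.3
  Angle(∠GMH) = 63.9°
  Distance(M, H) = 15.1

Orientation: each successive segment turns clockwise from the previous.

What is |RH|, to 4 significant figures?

39.12

∠NGM = 108.5° gives GM at -20.00° from the x-axis; with |GM| = 26.3, M = (35.86, -19.63). ∠GMH = 63.9° gives MH at -136.1° from the x-axis; with |MH| = 15.1, H = (24.98, -30.10). Then |RH| = |H − R| = 39.12.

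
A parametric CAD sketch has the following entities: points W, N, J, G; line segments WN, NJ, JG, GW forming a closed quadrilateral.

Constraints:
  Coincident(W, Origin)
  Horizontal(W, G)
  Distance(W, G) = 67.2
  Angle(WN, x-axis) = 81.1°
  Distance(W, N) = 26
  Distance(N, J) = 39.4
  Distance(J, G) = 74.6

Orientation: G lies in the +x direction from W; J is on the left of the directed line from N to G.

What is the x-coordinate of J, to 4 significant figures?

23.09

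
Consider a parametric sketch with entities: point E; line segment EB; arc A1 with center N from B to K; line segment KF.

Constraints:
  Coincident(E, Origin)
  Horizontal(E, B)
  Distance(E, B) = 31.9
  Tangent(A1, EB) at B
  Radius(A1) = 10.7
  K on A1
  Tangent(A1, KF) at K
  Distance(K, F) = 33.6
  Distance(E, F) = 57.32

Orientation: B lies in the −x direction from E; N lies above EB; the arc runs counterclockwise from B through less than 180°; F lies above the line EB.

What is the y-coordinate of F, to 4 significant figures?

45.88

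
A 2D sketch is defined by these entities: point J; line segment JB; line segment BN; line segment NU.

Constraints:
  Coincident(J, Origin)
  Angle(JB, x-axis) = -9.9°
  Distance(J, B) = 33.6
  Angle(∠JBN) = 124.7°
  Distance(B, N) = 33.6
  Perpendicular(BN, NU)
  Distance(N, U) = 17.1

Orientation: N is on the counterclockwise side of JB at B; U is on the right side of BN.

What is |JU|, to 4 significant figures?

69.14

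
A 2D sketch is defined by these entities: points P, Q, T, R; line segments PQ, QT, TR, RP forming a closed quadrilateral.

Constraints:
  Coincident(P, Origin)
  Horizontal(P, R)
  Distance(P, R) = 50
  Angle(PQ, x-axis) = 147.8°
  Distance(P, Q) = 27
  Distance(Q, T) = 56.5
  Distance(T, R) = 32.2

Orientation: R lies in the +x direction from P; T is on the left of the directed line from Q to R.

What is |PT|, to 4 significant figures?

41.98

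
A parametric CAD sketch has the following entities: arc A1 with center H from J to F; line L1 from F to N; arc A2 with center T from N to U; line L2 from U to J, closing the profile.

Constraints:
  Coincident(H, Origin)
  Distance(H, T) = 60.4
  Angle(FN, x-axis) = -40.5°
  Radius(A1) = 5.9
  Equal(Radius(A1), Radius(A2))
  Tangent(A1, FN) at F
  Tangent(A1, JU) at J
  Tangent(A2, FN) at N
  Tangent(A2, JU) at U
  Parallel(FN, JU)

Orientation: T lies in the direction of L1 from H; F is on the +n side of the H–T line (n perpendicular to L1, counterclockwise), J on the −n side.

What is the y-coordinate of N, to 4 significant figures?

-34.74

The slot axis is L1's direction at -40.5°, so u = (cos -40.5°, sin -40.5°) = (0.7604, -0.6494) and n = (−sin -40.5°, cos -40.5°) = (0.6494, 0.7604). H is at the origin and T lies 60.4 along u from H, so T = 60.4·u = (45.93, -39.23). Tangency of A1 to both parallel lines with radius 5.9 puts F and J at H ± 5.9·n: F = (3.832, 4.486), J = (-3.832, -4.486). Equal radii place N and U the same way about T: N = T + 5.9·n = (49.76, -34.74), U = T − 5.9·n = (42.10, -43.71). So N.y = -34.74.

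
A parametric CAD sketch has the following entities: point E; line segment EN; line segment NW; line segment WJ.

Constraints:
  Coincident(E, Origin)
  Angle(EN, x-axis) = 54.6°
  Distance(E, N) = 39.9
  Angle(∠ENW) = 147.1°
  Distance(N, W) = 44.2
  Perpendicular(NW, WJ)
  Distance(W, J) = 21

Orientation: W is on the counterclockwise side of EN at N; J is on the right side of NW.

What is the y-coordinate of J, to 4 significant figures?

75.77

∠ENW = 147.1°, so NW runs at 54.6° + (180° − 147.1°) = 87.50° from the x-axis; with |NW| = 44.2, W = N + 44.2·(cos 87.50°, sin 87.50°) = (25.04, 76.68). The perpendicularity gives WJ at right angles to NW; with |WJ| = 21.0 on the right of NW, J = W + 21.0·(0.9990, -0.04362) = (46.02, 75.77). So J.y = 75.77.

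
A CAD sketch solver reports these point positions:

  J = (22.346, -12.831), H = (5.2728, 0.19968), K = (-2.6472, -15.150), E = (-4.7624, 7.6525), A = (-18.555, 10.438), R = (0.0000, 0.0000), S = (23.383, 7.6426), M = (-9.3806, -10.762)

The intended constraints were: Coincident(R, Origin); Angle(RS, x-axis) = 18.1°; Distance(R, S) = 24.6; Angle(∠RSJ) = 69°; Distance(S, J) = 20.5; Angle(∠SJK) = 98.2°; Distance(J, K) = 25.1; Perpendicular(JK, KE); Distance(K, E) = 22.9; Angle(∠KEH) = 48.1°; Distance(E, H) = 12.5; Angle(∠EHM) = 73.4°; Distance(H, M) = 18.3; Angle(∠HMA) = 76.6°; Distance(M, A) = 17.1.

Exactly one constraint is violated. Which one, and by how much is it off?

Distance(M, A) = 17.1 — off by 6.00.

R = (0.00, 0.00) ✓; RS at 18.10° ✓; |RS| = 24.60 ✓; ∠RSJ = 69.00° ✓; |SJ| = 20.50 ✓; ∠SJK = 98.20° ✓; |JK| = 25.10 ✓; ∠(JK, KE) = 90.00° ✓; |KE| = 22.90 ✓; ∠KEH = 48.10° ✓; |EH| = 12.50 ✓; ∠EHM = 73.40° ✓; |HM| = 18.30 ✓; ∠HMA = 76.60° ✓; |MA| = 23.10 ✗.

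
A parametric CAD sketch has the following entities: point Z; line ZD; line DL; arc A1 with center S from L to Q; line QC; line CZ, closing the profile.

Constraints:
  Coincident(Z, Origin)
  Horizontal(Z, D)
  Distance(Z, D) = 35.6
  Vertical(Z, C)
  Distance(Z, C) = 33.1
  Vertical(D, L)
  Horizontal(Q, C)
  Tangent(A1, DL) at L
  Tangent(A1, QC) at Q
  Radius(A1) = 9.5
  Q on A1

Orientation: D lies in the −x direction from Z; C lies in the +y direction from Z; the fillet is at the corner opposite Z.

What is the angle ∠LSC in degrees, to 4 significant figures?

160.0°

Z is at the origin; Z and D share the same y with |ZD| = 35.6 and D on the −x side, so D = (-35.60, 0.000). ZC is vertical with |ZC| = 33.1 and C on the +y side, so C = (0.000, 33.10). The virtual corner opposite Z is at (-35.60, 33.10). Since A1 is tangent to DL there, SL ⟂ DL and A1 meets QC tangentially, so SQ is at right angles to QC, with radius 9.5, so the center S sits 9.5 in from both sides at S = (-26.10, 23.60). That places the tangent points at L = (-35.60, 23.60) on DL and Q = (-26.10, 33.10) on QC. Then cos ∠LSC = SL·SC / (|SL||SC|), giving 160.0°.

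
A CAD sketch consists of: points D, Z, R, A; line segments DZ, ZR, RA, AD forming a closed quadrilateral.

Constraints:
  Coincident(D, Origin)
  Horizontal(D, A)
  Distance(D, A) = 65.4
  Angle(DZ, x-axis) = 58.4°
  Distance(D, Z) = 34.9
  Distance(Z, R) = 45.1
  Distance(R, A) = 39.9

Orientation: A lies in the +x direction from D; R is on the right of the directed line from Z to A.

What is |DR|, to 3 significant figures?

31.6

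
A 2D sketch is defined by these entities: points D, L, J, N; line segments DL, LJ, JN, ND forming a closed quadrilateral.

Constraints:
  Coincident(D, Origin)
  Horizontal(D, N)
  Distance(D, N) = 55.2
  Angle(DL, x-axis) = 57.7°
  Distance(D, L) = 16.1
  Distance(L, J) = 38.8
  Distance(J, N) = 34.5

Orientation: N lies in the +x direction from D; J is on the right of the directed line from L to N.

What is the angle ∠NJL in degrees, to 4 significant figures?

82.72°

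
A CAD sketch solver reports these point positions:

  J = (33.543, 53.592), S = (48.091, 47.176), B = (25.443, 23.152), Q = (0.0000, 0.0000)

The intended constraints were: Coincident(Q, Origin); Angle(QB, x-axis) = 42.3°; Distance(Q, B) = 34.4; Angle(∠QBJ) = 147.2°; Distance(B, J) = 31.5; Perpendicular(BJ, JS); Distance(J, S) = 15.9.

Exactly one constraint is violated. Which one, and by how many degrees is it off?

Perpendicular(BJ, JS) — off by 8.90°.

Q = (0.00, 0.00) ✓; QB at 42.30° ✓; |QB| = 34.40 ✓; ∠QBJ = 147.2° ✓; |BJ| = 31.50 ✓; ∠(BJ, JS) = 98.90° ✗; |JS| = 15.90 ✓.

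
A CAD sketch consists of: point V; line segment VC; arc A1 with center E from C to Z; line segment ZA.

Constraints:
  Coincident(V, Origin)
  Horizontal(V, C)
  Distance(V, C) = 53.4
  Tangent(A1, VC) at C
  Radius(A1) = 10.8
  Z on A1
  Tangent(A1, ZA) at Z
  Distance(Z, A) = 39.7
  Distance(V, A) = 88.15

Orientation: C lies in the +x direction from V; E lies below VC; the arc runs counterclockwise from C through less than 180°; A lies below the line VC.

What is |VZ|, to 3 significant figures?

49.8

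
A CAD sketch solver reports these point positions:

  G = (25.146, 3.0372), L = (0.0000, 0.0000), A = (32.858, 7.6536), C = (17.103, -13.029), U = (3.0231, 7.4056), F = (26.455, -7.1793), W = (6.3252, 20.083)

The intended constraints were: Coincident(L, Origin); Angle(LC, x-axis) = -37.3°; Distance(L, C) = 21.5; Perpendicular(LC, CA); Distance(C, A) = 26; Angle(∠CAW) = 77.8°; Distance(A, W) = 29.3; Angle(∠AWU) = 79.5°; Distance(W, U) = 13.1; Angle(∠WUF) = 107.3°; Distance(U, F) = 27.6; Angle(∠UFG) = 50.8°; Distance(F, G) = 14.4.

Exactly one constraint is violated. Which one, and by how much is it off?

Distance(F, G) = 14.4 — off by 4.10.

L = (0.00, 0.00) ✓; LC at -37.30° ✓; |LC| = 21.50 ✓; ∠(LC, CA) = 90.00° ✓; |CA| = 26.00 ✓; ∠CAW = 77.80° ✓; |AW| = 29.30 ✓; ∠AWU = 79.50° ✓; |WU| = 13.10 ✓; ∠WUF = 107.3° ✓; |UF| = 27.60 ✓; ∠UFG = 50.80° ✓; |FG| = 10.30 ✗.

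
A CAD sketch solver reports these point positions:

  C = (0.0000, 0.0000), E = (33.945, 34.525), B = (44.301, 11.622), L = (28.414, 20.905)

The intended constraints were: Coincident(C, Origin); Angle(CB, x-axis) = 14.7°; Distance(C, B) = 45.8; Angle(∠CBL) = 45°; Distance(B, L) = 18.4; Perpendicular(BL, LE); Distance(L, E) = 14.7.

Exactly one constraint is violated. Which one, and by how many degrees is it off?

Perpendicular(BL, LE) — off by 8.20°.

C = (0.00, 0.00) ✓; CB at 14.70° ✓; |CB| = 45.80 ✓; ∠CBL = 45.00° ✓; |BL| = 18.40 ✓; ∠(BL, LE) = 81.80° ✗; |LE| = 14.70 ✓.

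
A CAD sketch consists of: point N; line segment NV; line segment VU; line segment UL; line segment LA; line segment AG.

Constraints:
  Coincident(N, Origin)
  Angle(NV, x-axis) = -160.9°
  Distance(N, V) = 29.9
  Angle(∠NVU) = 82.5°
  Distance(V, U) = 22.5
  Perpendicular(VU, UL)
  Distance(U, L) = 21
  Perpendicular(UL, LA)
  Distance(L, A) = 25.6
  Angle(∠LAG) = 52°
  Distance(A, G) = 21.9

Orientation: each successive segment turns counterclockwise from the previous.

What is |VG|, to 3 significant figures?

11.0

N is at the origin; NV runs at -160.9° with length 29.9, so V = (-28.3, -9.78). ∠NVU = 82.5° gives VU at -63.4° from the x-axis; with |VU| = 22.5, U = (-18.2, -29.9). The perpendicularity gives UL at right angles to VU, so UL runs at 26.6°; with |UL| = 21.0, L = (0.598, -20.5). UL ⟂ LA, so LA runs at 117°; with |LA| = 25.6, A = (-10.9, 2.39). ∠LAG = 52.0° gives AG at -115° from the x-axis; with |AG| = 21.9, G = (-20.3, -17.4). Then |VG| = |G − V| = 11.0.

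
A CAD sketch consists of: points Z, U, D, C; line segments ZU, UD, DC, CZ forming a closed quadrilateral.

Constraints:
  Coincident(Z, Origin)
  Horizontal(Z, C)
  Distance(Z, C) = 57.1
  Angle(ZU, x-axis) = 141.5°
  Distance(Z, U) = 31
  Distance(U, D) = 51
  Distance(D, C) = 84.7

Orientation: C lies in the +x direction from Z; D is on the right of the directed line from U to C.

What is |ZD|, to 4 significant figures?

38.23

Checks: |ZC| = 57.10 ✓; |ZU| = 31.00 ✓; |UD| = 51.00 ✓; |DC| = 84.70 ✓.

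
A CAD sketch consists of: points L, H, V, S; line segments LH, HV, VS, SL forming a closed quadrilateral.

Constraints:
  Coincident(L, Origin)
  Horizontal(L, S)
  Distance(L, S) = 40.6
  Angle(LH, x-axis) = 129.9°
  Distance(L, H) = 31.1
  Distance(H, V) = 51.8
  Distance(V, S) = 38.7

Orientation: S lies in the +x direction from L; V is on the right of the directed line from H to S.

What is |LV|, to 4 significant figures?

21.42

L is at the origin; L and S share the same y with |LS| = 40.6 and S in +x, so S = (40.6, 0). LH runs at 129.9° with |LH| = 31.1, so H = (-19.95, 23.86). V is determined by |HV| = 51.8 and |VS| = 38.7 together: it lies at the intersection of circle(H, 51.8) and circle(S, 38.7). With |HS| = 65.08, the foot of the radical line on HS is 41.65 from H and the perpendicular offset is √(51.8² − 41.65²) = 30.80. Taking the right-of-HS solution: V = (7.508, -20.07).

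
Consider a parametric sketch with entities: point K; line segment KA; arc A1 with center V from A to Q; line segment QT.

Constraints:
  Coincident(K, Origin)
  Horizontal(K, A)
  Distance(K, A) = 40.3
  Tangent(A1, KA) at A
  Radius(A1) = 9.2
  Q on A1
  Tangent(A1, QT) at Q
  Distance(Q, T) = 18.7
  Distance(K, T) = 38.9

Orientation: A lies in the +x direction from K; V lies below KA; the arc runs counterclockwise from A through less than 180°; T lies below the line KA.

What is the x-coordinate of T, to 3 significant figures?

28.6

K is at the origin; K and A share the same y with |KA| = 40.3 and A on the +x side, so A = (40.3, 0.00). A1 meets KA tangentially, so VA is at right angles to KA, so V = A + (0, -9.2) = (40.3, -9.20). Since VQ ⟂ QT (tangency), |VT| = √(9.2² + 18.7²) = 20.8 regardless of where Q sits on A1. So T lies on both circle(K, 38.9) and circle(V, 20.8); the below-KA intersection is T = (28.6, -26.4). Q is the foot of the tangent from T: Q = (31.2, -7.90).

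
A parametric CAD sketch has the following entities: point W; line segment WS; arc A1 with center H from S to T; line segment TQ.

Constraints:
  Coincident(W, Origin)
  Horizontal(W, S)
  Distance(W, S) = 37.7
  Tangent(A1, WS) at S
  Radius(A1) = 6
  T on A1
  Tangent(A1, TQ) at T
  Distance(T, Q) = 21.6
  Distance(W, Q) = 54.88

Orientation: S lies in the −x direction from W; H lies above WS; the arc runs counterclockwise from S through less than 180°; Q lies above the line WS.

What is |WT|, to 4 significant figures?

34.94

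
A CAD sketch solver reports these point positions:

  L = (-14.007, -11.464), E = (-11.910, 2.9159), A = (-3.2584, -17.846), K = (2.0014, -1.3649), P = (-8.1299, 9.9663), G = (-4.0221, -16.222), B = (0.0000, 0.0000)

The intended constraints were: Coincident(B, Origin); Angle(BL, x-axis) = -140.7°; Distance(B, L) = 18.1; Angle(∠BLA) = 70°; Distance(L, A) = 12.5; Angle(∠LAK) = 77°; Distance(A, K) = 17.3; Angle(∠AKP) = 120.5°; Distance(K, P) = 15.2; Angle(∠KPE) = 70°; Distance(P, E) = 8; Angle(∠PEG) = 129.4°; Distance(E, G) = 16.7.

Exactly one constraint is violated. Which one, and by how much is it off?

Distance(E, G) = 16.7 — off by 4.00.

B = (0.00, 0.00) ✓; BL at -140.7° ✓; |BL| = 18.10 ✓; ∠BLA = 70.00° ✓; |LA| = 12.50 ✓; ∠LAK = 77.00° ✓; |AK| = 17.30 ✓; ∠AKP = 120.5° ✓; |KP| = 15.20 ✓; ∠KPE = 70.00° ✓; |PE| = 8.000 ✓; ∠PEG = 129.4° ✓; |EG| = 20.70 ✗.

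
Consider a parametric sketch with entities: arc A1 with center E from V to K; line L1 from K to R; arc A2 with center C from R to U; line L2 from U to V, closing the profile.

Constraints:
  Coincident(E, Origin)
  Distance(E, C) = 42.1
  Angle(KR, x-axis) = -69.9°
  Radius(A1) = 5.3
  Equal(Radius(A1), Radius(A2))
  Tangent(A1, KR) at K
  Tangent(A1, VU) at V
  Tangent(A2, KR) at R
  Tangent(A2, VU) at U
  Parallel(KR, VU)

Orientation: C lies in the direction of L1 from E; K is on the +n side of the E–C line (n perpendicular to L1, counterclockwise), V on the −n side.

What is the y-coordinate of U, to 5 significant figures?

-41.357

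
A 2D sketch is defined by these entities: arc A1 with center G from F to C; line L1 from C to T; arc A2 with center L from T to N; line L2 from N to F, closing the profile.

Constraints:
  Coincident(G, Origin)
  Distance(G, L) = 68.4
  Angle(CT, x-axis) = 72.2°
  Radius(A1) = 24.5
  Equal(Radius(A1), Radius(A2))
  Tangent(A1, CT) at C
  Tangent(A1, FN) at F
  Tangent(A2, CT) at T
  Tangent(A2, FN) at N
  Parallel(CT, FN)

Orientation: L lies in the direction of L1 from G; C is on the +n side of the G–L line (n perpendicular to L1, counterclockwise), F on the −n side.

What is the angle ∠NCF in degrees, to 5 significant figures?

54.383°

The slot axis is L1's direction at 72.2°, so u = (cos 72.2°, sin 72.2°) = (0.30570, 0.95213) and n = (−sin 72.2°, cos 72.2°) = (-0.95213, 0.30570). G is at the origin and L lies 68.4 along u from G, so L = 68.4·u = (20.910, 65.126). Tangency of A1 to both parallel lines with radius 24.5 puts C and F at G ± 24.5·n: C = (-23.327, 7.4895), F = (23.327, -7.4895). Equal radii place T and N the same way about L: T = L + 24.5·n = (-2.4176, 72.615), N = L − 24.5·n = (44.237, 57.636). Then cos ∠NCF = CN·CF / (|CN||CF|), giving 54.383°.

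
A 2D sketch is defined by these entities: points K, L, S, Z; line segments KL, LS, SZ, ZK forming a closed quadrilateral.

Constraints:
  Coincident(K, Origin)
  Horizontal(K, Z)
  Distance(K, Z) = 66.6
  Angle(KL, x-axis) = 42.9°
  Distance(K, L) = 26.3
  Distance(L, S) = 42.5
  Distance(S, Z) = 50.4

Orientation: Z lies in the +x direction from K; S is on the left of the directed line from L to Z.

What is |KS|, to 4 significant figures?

68.80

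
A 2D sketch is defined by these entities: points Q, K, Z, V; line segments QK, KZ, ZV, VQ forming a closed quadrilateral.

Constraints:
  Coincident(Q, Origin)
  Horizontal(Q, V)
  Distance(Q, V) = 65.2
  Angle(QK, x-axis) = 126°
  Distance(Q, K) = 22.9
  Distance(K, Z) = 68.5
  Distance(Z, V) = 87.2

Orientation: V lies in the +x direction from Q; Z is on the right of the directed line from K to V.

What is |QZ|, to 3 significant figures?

50.0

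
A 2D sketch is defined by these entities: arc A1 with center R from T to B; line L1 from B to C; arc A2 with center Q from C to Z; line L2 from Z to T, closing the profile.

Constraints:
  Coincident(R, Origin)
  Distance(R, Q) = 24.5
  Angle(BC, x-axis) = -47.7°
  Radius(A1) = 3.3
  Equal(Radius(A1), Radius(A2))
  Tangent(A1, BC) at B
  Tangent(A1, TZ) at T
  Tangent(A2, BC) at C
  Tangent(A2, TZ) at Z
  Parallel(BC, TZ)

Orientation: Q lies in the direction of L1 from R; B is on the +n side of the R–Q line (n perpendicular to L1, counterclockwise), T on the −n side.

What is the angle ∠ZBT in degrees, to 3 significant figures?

74.9°

The slot axis is L1's direction at -47.7°, so u = (cos -47.7°, sin -47.7°) = (0.673, -0.740) and n = (−sin -47.7°, cos -47.7°) = (0.740, 0.673). R is at the origin and Q lies 24.5 along u from R, so Q = 24.5·u = (16.5, -18.1). Tangency of A1 to both parallel lines with radius 3.3 puts B and T at R ± 3.3·n: B = (2.44, 2.22), T = (-2.44, -2.22). Equal radii place C and Z the same way about Q: C = Q + 3.3·n = (18.9, -15.9), Z = Q − 3.3·n = (14.0, -20.3). Then cos ∠ZBT = BZ·BT / (|BZ||BT|), giving 74.9°.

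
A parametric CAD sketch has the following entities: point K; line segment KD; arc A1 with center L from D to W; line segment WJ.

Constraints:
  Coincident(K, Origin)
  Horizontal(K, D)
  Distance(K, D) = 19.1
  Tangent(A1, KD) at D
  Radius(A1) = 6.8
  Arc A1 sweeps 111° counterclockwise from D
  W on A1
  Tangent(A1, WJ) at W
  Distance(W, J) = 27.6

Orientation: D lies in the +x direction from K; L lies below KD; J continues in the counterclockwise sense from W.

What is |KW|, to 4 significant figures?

15.75

K is at the origin; KD is horizontal with |KD| = 19.1 and D on the +x side, so D = (19.10, 0.000). The tangent condition forces LD to be normal to KD, so L = D + (0, -6.8) = (19.10, -6.800). On A1, D sits at bearing 90° from L; a 111° counterclockwise sweep puts W at bearing 201°, so W = L + 6.8·(cos 201°, sin 201°) = (12.75, -9.237). Then |KW| = |W − K| = 15.75.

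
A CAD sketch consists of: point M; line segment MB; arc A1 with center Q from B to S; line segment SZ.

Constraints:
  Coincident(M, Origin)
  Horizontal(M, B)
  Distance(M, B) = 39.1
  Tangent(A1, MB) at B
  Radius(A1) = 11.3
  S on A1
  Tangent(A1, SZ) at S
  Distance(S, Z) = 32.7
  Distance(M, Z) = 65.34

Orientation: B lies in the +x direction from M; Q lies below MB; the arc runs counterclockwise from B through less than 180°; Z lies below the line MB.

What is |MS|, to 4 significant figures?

34.41

M is at the origin; MB is horizontal with |MB| = 39.1 and B on the +x side, so B = (39.10, 0.000). Since A1 is tangent to MB there, QB ⟂ MB, so Q = B + (0, -11.3) = (39.10, -11.30). Since QS ⟂ SZ (tangency), |QZ| = √(11.3² + 32.7²) = 34.60 regardless of where S sits on A1. So Z lies on both circle(M, 65.34) and circle(Q, 34.60); the below-MB intersection is Z = (47.51, -44.86). S is the foot of the tangent from Z: S = (29.64, -17.48).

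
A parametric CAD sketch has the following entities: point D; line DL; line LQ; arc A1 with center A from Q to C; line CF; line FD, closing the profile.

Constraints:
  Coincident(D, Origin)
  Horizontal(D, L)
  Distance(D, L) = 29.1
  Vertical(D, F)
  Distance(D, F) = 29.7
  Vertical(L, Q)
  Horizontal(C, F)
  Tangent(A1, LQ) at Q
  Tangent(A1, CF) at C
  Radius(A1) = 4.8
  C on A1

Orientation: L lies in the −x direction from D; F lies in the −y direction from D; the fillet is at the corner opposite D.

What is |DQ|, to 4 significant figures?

38.30

The virtual corner opposite D is at (-29.10, -29.70). The tangent condition forces AQ to be normal to LQ and A1 meets CF tangentially, so AC is at right angles to CF, with radius 4.8, so the center A sits 4.8 in from both sides at A = (-24.30, -24.90). That places the tangent points at Q = (-29.10, -24.90) on LQ and C = (-24.30, -29.70) on CF. Then |DQ| = |Q − D| = 38.30.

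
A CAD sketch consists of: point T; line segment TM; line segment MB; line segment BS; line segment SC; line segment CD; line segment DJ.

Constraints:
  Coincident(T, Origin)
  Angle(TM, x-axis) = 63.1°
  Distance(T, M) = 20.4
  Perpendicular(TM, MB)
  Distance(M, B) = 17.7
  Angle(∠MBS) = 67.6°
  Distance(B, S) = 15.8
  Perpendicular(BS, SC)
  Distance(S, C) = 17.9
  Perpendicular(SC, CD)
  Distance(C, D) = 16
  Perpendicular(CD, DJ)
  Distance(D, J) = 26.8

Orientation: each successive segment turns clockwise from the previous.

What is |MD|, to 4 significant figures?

7.113

T is at the origin; TM runs at 63.1° with length 20.4, so M = (9.230, 18.19). TM ⟂ MB, so MB runs at -26.90°; with |MB| = 17.7, B = (25.01, 10.18). ∠MBS = 67.6° gives BS at -139.3° from the x-axis; with |BS| = 15.8, S = (13.04, -0.1186). The perpendicularity gives SC at right angles to BS, so SC runs at 130.7°; with |SC| = 17.9, C = (1.363, 13.45). SC is perpendicular to CD, so CD runs at 40.70°; with |CD| = 16.0, D = (13.49, 23.89). Then |MD| = |D − M| = 7.113.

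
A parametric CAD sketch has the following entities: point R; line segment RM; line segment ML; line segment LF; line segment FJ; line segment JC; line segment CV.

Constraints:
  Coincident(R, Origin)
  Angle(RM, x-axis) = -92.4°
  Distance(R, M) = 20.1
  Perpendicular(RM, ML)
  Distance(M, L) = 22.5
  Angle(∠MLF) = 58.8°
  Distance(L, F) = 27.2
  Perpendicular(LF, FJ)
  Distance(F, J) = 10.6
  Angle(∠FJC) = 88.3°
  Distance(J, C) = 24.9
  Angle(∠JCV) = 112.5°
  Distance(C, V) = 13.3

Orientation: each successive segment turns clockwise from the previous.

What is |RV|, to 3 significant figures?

33.3

R is at the origin; RM runs at -92.4° with length 20.1, so M = (-0.842, -20.1). RM ⟂ ML, so ML runs at 178°; with |ML| = 22.5, L = (-23.3, -19.1). ∠MLF = 58.8° gives LF at 56.4° from the x-axis; with |LF| = 27.2, F = (-8.27, 3.52). LF ⟂ FJ, so FJ runs at -33.6°; with |FJ| = 10.6, J = (0.559, -2.35). ∠FJC = 88.3° gives JC at -125° from the x-axis; with |JC| = 24.9, C = (-13.8, -22.7). ∠JCV = 112.5° gives CV at 167° from the x-axis; with |CV| = 13.3, V = (-26.8, -19.7). Then |RV| = |V − R| = 33.3.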